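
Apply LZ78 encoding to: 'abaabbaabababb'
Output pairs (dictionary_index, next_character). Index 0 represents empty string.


LZ78 encoding steps:
Dictionary: {0: ''}
Step 1: w='' (idx 0), next='a' -> output (0, 'a'), add 'a' as idx 1
Step 2: w='' (idx 0), next='b' -> output (0, 'b'), add 'b' as idx 2
Step 3: w='a' (idx 1), next='a' -> output (1, 'a'), add 'aa' as idx 3
Step 4: w='b' (idx 2), next='b' -> output (2, 'b'), add 'bb' as idx 4
Step 5: w='aa' (idx 3), next='b' -> output (3, 'b'), add 'aab' as idx 5
Step 6: w='a' (idx 1), next='b' -> output (1, 'b'), add 'ab' as idx 6
Step 7: w='ab' (idx 6), next='b' -> output (6, 'b'), add 'abb' as idx 7


Encoded: [(0, 'a'), (0, 'b'), (1, 'a'), (2, 'b'), (3, 'b'), (1, 'b'), (6, 'b')]


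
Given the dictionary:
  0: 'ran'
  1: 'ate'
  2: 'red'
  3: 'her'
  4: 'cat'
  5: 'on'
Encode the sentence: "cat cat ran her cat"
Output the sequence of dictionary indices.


Look up each word in the dictionary:
  'cat' -> 4
  'cat' -> 4
  'ran' -> 0
  'her' -> 3
  'cat' -> 4

Encoded: [4, 4, 0, 3, 4]


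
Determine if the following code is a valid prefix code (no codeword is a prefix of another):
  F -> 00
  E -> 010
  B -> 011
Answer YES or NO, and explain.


Checking each pair (does one codeword prefix another?):
  F='00' vs E='010': no prefix
  F='00' vs B='011': no prefix
  E='010' vs F='00': no prefix
  E='010' vs B='011': no prefix
  B='011' vs F='00': no prefix
  B='011' vs E='010': no prefix
No violation found over all pairs.

YES -- this is a valid prefix code. No codeword is a prefix of any other codeword.


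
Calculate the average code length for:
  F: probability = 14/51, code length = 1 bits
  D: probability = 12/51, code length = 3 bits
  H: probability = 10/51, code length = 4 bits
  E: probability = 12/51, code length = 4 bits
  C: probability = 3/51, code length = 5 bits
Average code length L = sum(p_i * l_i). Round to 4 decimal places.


Weighted contributions p_i * l_i:
  F: (14/51) * 1 = 14/51
  D: (12/51) * 3 = 36/51
  H: (10/51) * 4 = 40/51
  E: (12/51) * 4 = 48/51
  C: (3/51) * 5 = 15/51
Sum = (14 + 36 + 40 + 48 + 15)/51 = 153/51

L = 153/51 = 3.0000 bits/symbol


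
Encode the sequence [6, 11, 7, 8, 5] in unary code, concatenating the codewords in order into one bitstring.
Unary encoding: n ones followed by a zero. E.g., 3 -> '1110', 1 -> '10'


Encode each number as n ones followed by a terminating 0:
  6 -> 1111110 (7 bits)
  11 -> 111111111110 (12 bits)
  7 -> 11111110 (8 bits)
  8 -> 111111110 (9 bits)
  5 -> 111110 (6 bits)
Total length = 7 + 12 + 8 + 9 + 6 = 42 bits.

Unary([6, 11, 7, 8, 5]) = 111111011111111111011111110111111110111110 (42 bits)


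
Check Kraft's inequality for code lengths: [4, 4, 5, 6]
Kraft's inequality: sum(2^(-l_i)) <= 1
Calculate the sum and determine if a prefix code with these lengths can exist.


Sum = 2^(-4) + 2^(-4) + 2^(-5) + 2^(-6)
    = 0.0625 + 0.0625 + 0.03125 + 0.015625
    = 11/64 = 0.171875
Since 0.171875 <= 1, Kraft's inequality IS satisfied.
A prefix code with these lengths CAN exist.

Kraft sum = 0.171875. Satisfied.


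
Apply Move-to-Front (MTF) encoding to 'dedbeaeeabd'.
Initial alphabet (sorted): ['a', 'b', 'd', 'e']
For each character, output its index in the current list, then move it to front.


MTF encoding:
'd': index 2 in ['a', 'b', 'd', 'e'] -> ['d', 'a', 'b', 'e']
'e': index 3 in ['d', 'a', 'b', 'e'] -> ['e', 'd', 'a', 'b']
'd': index 1 in ['e', 'd', 'a', 'b'] -> ['d', 'e', 'a', 'b']
'b': index 3 in ['d', 'e', 'a', 'b'] -> ['b', 'd', 'e', 'a']
'e': index 2 in ['b', 'd', 'e', 'a'] -> ['e', 'b', 'd', 'a']
'a': index 3 in ['e', 'b', 'd', 'a'] -> ['a', 'e', 'b', 'd']
'e': index 1 in ['a', 'e', 'b', 'd'] -> ['e', 'a', 'b', 'd']
'e': index 0 in ['e', 'a', 'b', 'd'] -> ['e', 'a', 'b', 'd']
'a': index 1 in ['e', 'a', 'b', 'd'] -> ['a', 'e', 'b', 'd']
'b': index 2 in ['a', 'e', 'b', 'd'] -> ['b', 'a', 'e', 'd']
'd': index 3 in ['b', 'a', 'e', 'd'] -> ['d', 'b', 'a', 'e']


Output: [2, 3, 1, 3, 2, 3, 1, 0, 1, 2, 3]


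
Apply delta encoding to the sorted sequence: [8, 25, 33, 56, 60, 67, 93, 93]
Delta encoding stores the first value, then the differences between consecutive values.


First value: 8
Deltas:
  25 - 8 = 17
  33 - 25 = 8
  56 - 33 = 23
  60 - 56 = 4
  67 - 60 = 7
  93 - 67 = 26
  93 - 93 = 0


Delta encoded: [8, 17, 8, 23, 4, 7, 26, 0]


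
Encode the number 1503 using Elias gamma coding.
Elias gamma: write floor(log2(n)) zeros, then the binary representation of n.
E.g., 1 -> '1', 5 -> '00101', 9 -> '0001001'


num_bits = floor(log2(1503)) + 1 = 11
leading_zeros = num_bits - 1 = 10
binary(1503) = 10111011111

Elias gamma(1503) = '0000000000' + '10111011111' = 000000000010111011111 (21 bits)


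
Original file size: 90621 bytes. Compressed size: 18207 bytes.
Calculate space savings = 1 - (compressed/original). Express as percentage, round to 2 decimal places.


ratio = compressed/original = 18207/90621 = 0.200914
savings = 1 - ratio = 1 - 0.200914 = 0.799086
as a percentage: 0.799086 * 100 = 79.91%

Space savings = 1 - 18207/90621 = 79.91%


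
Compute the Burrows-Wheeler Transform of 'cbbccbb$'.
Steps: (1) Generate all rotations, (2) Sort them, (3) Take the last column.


Rotations (sorted):
  0: $cbbccbb -> last char: b
  1: b$cbbccb -> last char: b
  2: bb$cbbcc -> last char: c
  3: bbccbb$c -> last char: c
  4: bccbb$cb -> last char: b
  5: cbb$cbbc -> last char: c
  6: cbbccbb$ -> last char: $
  7: ccbb$cbb -> last char: b


BWT = bbccbc$b


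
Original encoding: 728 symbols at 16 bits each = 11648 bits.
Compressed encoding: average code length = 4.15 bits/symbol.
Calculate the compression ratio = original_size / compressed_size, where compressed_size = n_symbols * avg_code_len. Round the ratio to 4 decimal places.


original_size = n_symbols * orig_bits = 728 * 16 = 11648 bits
compressed_size = n_symbols * avg_code_len = 728 * 4.15 = 3021.2 bits
ratio = original_size / compressed_size = 11648 / 3021.2 = 3.8554

Compression ratio = 3.8554


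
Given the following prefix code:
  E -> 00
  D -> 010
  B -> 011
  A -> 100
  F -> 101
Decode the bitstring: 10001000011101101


Decoding step by step:
Bits 100 -> A
Bits 010 -> D
Bits 00 -> E
Bits 011 -> B
Bits 101 -> F
Bits 101 -> F


Decoded message: ADEBFF


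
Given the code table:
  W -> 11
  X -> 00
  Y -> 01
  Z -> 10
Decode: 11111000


Decoding:
11 -> W
11 -> W
10 -> Z
00 -> X


Result: WWZX


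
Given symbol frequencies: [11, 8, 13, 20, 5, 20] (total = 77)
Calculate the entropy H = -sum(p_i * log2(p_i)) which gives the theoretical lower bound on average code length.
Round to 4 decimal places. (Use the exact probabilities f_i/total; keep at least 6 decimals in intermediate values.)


Per-symbol terms -p_i * log2(p_i) with p_i = f_i/77:
  p = 11/77 = 0.142857: log2(p) = -2.807355, -p*log2(p) = 0.401051
  p = 8/77 = 0.103896: log2(p) = -3.266787, -p*log2(p) = 0.339406
  p = 13/77 = 0.168831: log2(p) = -2.566347, -p*log2(p) = 0.433279
  p = 20/77 = 0.259740: log2(p) = -1.944858, -p*log2(p) = 0.505158
  p = 5/77 = 0.064935: log2(p) = -3.944858, -p*log2(p) = 0.256160
  p = 20/77 = 0.259740: log2(p) = -1.944858, -p*log2(p) = 0.505158
H = 0.401051 + 0.339406 + 0.433279 + 0.505158 + 0.256160 + 0.505158 = 2.440212

H = 2.4402 bits/symbol


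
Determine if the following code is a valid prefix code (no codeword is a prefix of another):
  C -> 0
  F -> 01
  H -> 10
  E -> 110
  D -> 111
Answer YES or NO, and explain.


Checking each pair (does one codeword prefix another?):
  C='0' vs F='01': prefix -- VIOLATION

NO -- this is NOT a valid prefix code. C (0) is a prefix of F (01).


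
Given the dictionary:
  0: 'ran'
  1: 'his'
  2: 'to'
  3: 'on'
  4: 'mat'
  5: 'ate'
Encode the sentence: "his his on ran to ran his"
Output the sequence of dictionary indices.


Look up each word in the dictionary:
  'his' -> 1
  'his' -> 1
  'on' -> 3
  'ran' -> 0
  'to' -> 2
  'ran' -> 0
  'his' -> 1

Encoded: [1, 1, 3, 0, 2, 0, 1]


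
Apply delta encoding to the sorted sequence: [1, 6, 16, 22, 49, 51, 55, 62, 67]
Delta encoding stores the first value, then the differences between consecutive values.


First value: 1
Deltas:
  6 - 1 = 5
  16 - 6 = 10
  22 - 16 = 6
  49 - 22 = 27
  51 - 49 = 2
  55 - 51 = 4
  62 - 55 = 7
  67 - 62 = 5


Delta encoded: [1, 5, 10, 6, 27, 2, 4, 7, 5]


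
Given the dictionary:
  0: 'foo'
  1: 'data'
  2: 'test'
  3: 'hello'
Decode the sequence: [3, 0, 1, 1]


Look up each index in the dictionary:
  3 -> 'hello'
  0 -> 'foo'
  1 -> 'data'
  1 -> 'data'

Decoded: "hello foo data data"


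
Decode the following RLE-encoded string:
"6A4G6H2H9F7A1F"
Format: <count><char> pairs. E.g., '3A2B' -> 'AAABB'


Expanding each <count><char> pair:
  6A -> 'AAAAAA'
  4G -> 'GGGG'
  6H -> 'HHHHHH'
  2H -> 'HH'
  9F -> 'FFFFFFFFF'
  7A -> 'AAAAAAA'
  1F -> 'F'

Decoded = AAAAAAGGGGHHHHHHHHFFFFFFFFFAAAAAAAF


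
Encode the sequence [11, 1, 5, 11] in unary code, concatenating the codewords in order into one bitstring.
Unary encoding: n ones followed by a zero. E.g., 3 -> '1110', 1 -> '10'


Encode each number as n ones followed by a terminating 0:
  11 -> 111111111110 (12 bits)
  1 -> 10 (2 bits)
  5 -> 111110 (6 bits)
  11 -> 111111111110 (12 bits)
Total length = 12 + 2 + 6 + 12 = 32 bits.

Unary([11, 1, 5, 11]) = 11111111111010111110111111111110 (32 bits)


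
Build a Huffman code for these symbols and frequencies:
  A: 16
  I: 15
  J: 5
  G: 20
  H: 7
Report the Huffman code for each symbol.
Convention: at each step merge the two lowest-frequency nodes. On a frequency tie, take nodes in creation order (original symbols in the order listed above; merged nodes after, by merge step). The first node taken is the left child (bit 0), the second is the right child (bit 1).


Huffman tree construction:
Step 1: Merge J(5) + H(7) = 12
Step 2: Merge (J+H)(12) + I(15) = 27
Step 3: Merge A(16) + G(20) = 36
Step 4: Merge ((J+H)+I)(27) + (A+G)(36) = 63
Read each symbol's code off the tree from the root (left child = 0, right child = 1).

Codes:
  A: 10 (length 2)
  I: 01 (length 2)
  J: 000 (length 3)
  G: 11 (length 2)
  H: 001 (length 3)
Average code length: 138/63 = 2.1905 bits/symbol


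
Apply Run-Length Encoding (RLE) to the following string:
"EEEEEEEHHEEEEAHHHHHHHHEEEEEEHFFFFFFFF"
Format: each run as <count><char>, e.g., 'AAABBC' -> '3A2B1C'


Scanning runs left to right:
  i=0: run of 'E' x 7 -> '7E'
  i=7: run of 'H' x 2 -> '2H'
  i=9: run of 'E' x 4 -> '4E'
  i=13: run of 'A' x 1 -> '1A'
  i=14: run of 'H' x 8 -> '8H'
  i=22: run of 'E' x 6 -> '6E'
  i=28: run of 'H' x 1 -> '1H'
  i=29: run of 'F' x 8 -> '8F'

RLE = 7E2H4E1A8H6E1H8F


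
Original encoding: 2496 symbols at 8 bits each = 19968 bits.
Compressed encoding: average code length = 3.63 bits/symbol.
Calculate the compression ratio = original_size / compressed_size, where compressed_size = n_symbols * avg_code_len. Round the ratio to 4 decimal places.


original_size = n_symbols * orig_bits = 2496 * 8 = 19968 bits
compressed_size = n_symbols * avg_code_len = 2496 * 3.63 = 9060.48 bits
ratio = original_size / compressed_size = 19968 / 9060.48 = 2.2039

Compression ratio = 2.2039


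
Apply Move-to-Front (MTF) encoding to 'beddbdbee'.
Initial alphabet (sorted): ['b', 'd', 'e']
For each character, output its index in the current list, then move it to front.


MTF encoding:
'b': index 0 in ['b', 'd', 'e'] -> ['b', 'd', 'e']
'e': index 2 in ['b', 'd', 'e'] -> ['e', 'b', 'd']
'd': index 2 in ['e', 'b', 'd'] -> ['d', 'e', 'b']
'd': index 0 in ['d', 'e', 'b'] -> ['d', 'e', 'b']
'b': index 2 in ['d', 'e', 'b'] -> ['b', 'd', 'e']
'd': index 1 in ['b', 'd', 'e'] -> ['d', 'b', 'e']
'b': index 1 in ['d', 'b', 'e'] -> ['b', 'd', 'e']
'e': index 2 in ['b', 'd', 'e'] -> ['e', 'b', 'd']
'e': index 0 in ['e', 'b', 'd'] -> ['e', 'b', 'd']


Output: [0, 2, 2, 0, 2, 1, 1, 2, 0]


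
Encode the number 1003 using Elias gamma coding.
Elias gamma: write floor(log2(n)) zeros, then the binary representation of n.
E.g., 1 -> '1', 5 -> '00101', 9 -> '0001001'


num_bits = floor(log2(1003)) + 1 = 10
leading_zeros = num_bits - 1 = 9
binary(1003) = 1111101011

Elias gamma(1003) = '000000000' + '1111101011' = 0000000001111101011 (19 bits)


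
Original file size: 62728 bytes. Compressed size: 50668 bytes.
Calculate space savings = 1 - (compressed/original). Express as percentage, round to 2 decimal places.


ratio = compressed/original = 50668/62728 = 0.807741
savings = 1 - ratio = 1 - 0.807741 = 0.192259
as a percentage: 0.192259 * 100 = 19.23%

Space savings = 1 - 50668/62728 = 19.23%


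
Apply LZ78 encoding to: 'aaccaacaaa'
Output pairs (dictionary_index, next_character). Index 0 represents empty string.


LZ78 encoding steps:
Dictionary: {0: ''}
Step 1: w='' (idx 0), next='a' -> output (0, 'a'), add 'a' as idx 1
Step 2: w='a' (idx 1), next='c' -> output (1, 'c'), add 'ac' as idx 2
Step 3: w='' (idx 0), next='c' -> output (0, 'c'), add 'c' as idx 3
Step 4: w='a' (idx 1), next='a' -> output (1, 'a'), add 'aa' as idx 4
Step 5: w='c' (idx 3), next='a' -> output (3, 'a'), add 'ca' as idx 5
Step 6: w='aa' (idx 4), end of input -> output (4, '')


Encoded: [(0, 'a'), (1, 'c'), (0, 'c'), (1, 'a'), (3, 'a'), (4, '')]


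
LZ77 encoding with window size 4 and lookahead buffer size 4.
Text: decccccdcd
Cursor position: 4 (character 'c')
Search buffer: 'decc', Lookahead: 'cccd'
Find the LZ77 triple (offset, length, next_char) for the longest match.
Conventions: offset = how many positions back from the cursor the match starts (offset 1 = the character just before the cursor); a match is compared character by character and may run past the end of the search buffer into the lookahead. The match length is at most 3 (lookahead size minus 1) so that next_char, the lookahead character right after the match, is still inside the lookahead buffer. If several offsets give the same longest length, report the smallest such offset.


Try each offset into the search buffer:
  offset=1 (pos 3, char 'c'): match length 3
  offset=2 (pos 2, char 'c'): match length 3
  offset=3 (pos 1, char 'e'): match length 0
  offset=4 (pos 0, char 'd'): match length 0
Longest match has length 3, found at offsets 1, 2; take the smallest, offset 1.
next_char = character at position 4 + 3 = 7 -> 'd'

Best match: offset=1, length=3 (matching 'ccc' starting at position 3)
LZ77 triple: (1, 3, 'd')


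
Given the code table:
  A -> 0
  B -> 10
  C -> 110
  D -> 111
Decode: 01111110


Decoding:
0 -> A
111 -> D
111 -> D
0 -> A


Result: ADDA


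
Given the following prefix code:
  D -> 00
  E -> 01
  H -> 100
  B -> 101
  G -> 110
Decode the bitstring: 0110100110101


Decoding step by step:
Bits 01 -> E
Bits 101 -> B
Bits 00 -> D
Bits 110 -> G
Bits 101 -> B


Decoded message: EBDGB


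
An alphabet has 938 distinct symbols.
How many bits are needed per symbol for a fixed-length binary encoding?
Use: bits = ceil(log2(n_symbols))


log2(938) = 9.8734
Bracket: 2^9 = 512 < 938 <= 2^10 = 1024
So ceil(log2(938)) = 10

bits = ceil(log2(938)) = ceil(9.8734) = 10 bits


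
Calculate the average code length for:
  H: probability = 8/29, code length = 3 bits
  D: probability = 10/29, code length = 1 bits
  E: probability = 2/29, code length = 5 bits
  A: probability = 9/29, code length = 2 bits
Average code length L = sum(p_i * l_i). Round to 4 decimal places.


Weighted contributions p_i * l_i:
  H: (8/29) * 3 = 24/29
  D: (10/29) * 1 = 10/29
  E: (2/29) * 5 = 10/29
  A: (9/29) * 2 = 18/29
Sum = (24 + 10 + 10 + 18)/29 = 62/29

L = 62/29 = 2.1379 bits/symbol


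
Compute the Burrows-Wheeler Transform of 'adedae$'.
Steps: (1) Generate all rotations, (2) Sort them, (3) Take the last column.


Rotations (sorted):
  0: $adedae -> last char: e
  1: adedae$ -> last char: $
  2: ae$aded -> last char: d
  3: dae$ade -> last char: e
  4: dedae$a -> last char: a
  5: e$adeda -> last char: a
  6: edae$ad -> last char: d


BWT = e$deaad


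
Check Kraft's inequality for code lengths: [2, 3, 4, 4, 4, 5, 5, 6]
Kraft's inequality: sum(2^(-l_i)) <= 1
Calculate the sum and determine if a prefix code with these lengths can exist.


Sum = 2^(-2) + 2^(-3) + 2^(-4) + 2^(-4) + 2^(-4) + 2^(-5) + 2^(-5) + 2^(-6)
    = 0.25 + 0.125 + 0.0625 + 0.0625 + 0.0625 + 0.03125 + 0.03125 + 0.015625
    = 41/64 = 0.640625
Since 0.640625 <= 1, Kraft's inequality IS satisfied.
A prefix code with these lengths CAN exist.

Kraft sum = 0.640625. Satisfied.


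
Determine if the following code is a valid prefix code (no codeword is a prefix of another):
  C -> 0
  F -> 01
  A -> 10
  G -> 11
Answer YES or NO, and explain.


Checking each pair (does one codeword prefix another?):
  C='0' vs F='01': prefix -- VIOLATION

NO -- this is NOT a valid prefix code. C (0) is a prefix of F (01).


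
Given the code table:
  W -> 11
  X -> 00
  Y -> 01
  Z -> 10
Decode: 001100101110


Decoding:
00 -> X
11 -> W
00 -> X
10 -> Z
11 -> W
10 -> Z


Result: XWXZWZ


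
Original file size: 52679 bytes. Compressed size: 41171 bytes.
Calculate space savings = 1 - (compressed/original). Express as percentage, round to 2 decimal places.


ratio = compressed/original = 41171/52679 = 0.781545
savings = 1 - ratio = 1 - 0.781545 = 0.218455
as a percentage: 0.218455 * 100 = 21.85%

Space savings = 1 - 41171/52679 = 21.85%


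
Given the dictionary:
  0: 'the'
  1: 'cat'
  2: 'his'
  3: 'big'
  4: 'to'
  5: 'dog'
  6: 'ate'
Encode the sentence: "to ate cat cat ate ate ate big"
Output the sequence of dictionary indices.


Look up each word in the dictionary:
  'to' -> 4
  'ate' -> 6
  'cat' -> 1
  'cat' -> 1
  'ate' -> 6
  'ate' -> 6
  'ate' -> 6
  'big' -> 3

Encoded: [4, 6, 1, 1, 6, 6, 6, 3]


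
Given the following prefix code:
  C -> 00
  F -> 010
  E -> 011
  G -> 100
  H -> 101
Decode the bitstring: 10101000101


Decoding step by step:
Bits 101 -> H
Bits 010 -> F
Bits 00 -> C
Bits 101 -> H


Decoded message: HFCH


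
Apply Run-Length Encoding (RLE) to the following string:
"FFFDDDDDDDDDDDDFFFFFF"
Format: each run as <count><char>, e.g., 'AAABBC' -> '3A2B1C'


Scanning runs left to right:
  i=0: run of 'F' x 3 -> '3F'
  i=3: run of 'D' x 12 -> '12D'
  i=15: run of 'F' x 6 -> '6F'

RLE = 3F12D6F


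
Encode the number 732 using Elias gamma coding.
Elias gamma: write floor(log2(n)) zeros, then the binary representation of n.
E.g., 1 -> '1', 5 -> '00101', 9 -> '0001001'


num_bits = floor(log2(732)) + 1 = 10
leading_zeros = num_bits - 1 = 9
binary(732) = 1011011100

Elias gamma(732) = '000000000' + '1011011100' = 0000000001011011100 (19 bits)


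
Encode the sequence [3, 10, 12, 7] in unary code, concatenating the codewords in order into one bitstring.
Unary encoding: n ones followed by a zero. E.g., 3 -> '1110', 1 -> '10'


Encode each number as n ones followed by a terminating 0:
  3 -> 1110 (4 bits)
  10 -> 11111111110 (11 bits)
  12 -> 1111111111110 (13 bits)
  7 -> 11111110 (8 bits)
Total length = 4 + 11 + 13 + 8 = 36 bits.

Unary([3, 10, 12, 7]) = 111011111111110111111111111011111110 (36 bits)


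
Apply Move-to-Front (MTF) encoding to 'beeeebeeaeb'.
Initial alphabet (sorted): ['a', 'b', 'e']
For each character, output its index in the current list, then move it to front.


MTF encoding:
'b': index 1 in ['a', 'b', 'e'] -> ['b', 'a', 'e']
'e': index 2 in ['b', 'a', 'e'] -> ['e', 'b', 'a']
'e': index 0 in ['e', 'b', 'a'] -> ['e', 'b', 'a']
'e': index 0 in ['e', 'b', 'a'] -> ['e', 'b', 'a']
'e': index 0 in ['e', 'b', 'a'] -> ['e', 'b', 'a']
'b': index 1 in ['e', 'b', 'a'] -> ['b', 'e', 'a']
'e': index 1 in ['b', 'e', 'a'] -> ['e', 'b', 'a']
'e': index 0 in ['e', 'b', 'a'] -> ['e', 'b', 'a']
'a': index 2 in ['e', 'b', 'a'] -> ['a', 'e', 'b']
'e': index 1 in ['a', 'e', 'b'] -> ['e', 'a', 'b']
'b': index 2 in ['e', 'a', 'b'] -> ['b', 'e', 'a']


Output: [1, 2, 0, 0, 0, 1, 1, 0, 2, 1, 2]


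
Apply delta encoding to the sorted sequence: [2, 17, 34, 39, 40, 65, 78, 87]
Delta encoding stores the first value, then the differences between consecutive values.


First value: 2
Deltas:
  17 - 2 = 15
  34 - 17 = 17
  39 - 34 = 5
  40 - 39 = 1
  65 - 40 = 25
  78 - 65 = 13
  87 - 78 = 9


Delta encoded: [2, 15, 17, 5, 1, 25, 13, 9]


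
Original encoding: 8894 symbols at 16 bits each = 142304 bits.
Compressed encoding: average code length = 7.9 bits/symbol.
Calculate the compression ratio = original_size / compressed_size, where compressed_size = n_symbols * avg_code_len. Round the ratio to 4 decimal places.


original_size = n_symbols * orig_bits = 8894 * 16 = 142304 bits
compressed_size = n_symbols * avg_code_len = 8894 * 7.9 = 70262.6 bits
ratio = original_size / compressed_size = 142304 / 70262.6 = 2.0253

Compression ratio = 2.0253


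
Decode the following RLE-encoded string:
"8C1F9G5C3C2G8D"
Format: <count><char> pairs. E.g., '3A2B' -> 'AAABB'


Expanding each <count><char> pair:
  8C -> 'CCCCCCCC'
  1F -> 'F'
  9G -> 'GGGGGGGGG'
  5C -> 'CCCCC'
  3C -> 'CCC'
  2G -> 'GG'
  8D -> 'DDDDDDDD'

Decoded = CCCCCCCCFGGGGGGGGGCCCCCCCCGGDDDDDDDD


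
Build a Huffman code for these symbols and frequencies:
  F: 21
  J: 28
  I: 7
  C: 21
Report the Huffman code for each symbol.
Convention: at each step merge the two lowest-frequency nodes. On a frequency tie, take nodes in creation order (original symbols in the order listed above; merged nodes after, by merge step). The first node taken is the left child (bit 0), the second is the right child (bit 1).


Huffman tree construction:
Step 1: Merge I(7) + F(21) = 28
Step 2: Merge C(21) + J(28) = 49
Step 3: Merge (I+F)(28) + (C+J)(49) = 77
Read each symbol's code off the tree from the root (left child = 0, right child = 1).

Codes:
  F: 01 (length 2)
  J: 11 (length 2)
  I: 00 (length 2)
  C: 10 (length 2)
Average code length: 154/77 = 2.0000 bits/symbol


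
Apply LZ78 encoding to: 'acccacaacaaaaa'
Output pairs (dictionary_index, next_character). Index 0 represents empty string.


LZ78 encoding steps:
Dictionary: {0: ''}
Step 1: w='' (idx 0), next='a' -> output (0, 'a'), add 'a' as idx 1
Step 2: w='' (idx 0), next='c' -> output (0, 'c'), add 'c' as idx 2
Step 3: w='c' (idx 2), next='c' -> output (2, 'c'), add 'cc' as idx 3
Step 4: w='a' (idx 1), next='c' -> output (1, 'c'), add 'ac' as idx 4
Step 5: w='a' (idx 1), next='a' -> output (1, 'a'), add 'aa' as idx 5
Step 6: w='c' (idx 2), next='a' -> output (2, 'a'), add 'ca' as idx 6
Step 7: w='aa' (idx 5), next='a' -> output (5, 'a'), add 'aaa' as idx 7
Step 8: w='a' (idx 1), end of input -> output (1, '')


Encoded: [(0, 'a'), (0, 'c'), (2, 'c'), (1, 'c'), (1, 'a'), (2, 'a'), (5, 'a'), (1, '')]


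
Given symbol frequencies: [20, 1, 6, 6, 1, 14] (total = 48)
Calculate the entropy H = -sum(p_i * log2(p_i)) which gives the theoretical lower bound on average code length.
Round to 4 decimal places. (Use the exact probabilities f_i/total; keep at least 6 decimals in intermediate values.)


Per-symbol terms -p_i * log2(p_i) with p_i = f_i/48:
  p = 20/48 = 0.416667: log2(p) = -1.263034, -p*log2(p) = 0.526264
  p = 1/48 = 0.020833: log2(p) = -5.584963, -p*log2(p) = 0.116353
  p = 6/48 = 0.125000: log2(p) = -3.000000, -p*log2(p) = 0.375000
  p = 6/48 = 0.125000: log2(p) = -3.000000, -p*log2(p) = 0.375000
  p = 1/48 = 0.020833: log2(p) = -5.584963, -p*log2(p) = 0.116353
  p = 14/48 = 0.291667: log2(p) = -1.777608, -p*log2(p) = 0.518469
H = 0.526264 + 0.116353 + 0.375000 + 0.375000 + 0.116353 + 0.518469 = 2.027439

H = 2.0274 bits/symbol


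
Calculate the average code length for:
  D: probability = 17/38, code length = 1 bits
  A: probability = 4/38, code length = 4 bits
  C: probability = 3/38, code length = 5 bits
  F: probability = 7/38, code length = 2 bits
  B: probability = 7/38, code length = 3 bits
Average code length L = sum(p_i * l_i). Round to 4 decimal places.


Weighted contributions p_i * l_i:
  D: (17/38) * 1 = 17/38
  A: (4/38) * 4 = 16/38
  C: (3/38) * 5 = 15/38
  F: (7/38) * 2 = 14/38
  B: (7/38) * 3 = 21/38
Sum = (17 + 16 + 15 + 14 + 21)/38 = 83/38

L = 83/38 = 2.1842 bits/symbol


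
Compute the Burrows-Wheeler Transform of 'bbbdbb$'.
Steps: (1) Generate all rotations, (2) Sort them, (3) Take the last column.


Rotations (sorted):
  0: $bbbdbb -> last char: b
  1: b$bbbdb -> last char: b
  2: bb$bbbd -> last char: d
  3: bbbdbb$ -> last char: $
  4: bbdbb$b -> last char: b
  5: bdbb$bb -> last char: b
  6: dbb$bbb -> last char: b


BWT = bbd$bbb


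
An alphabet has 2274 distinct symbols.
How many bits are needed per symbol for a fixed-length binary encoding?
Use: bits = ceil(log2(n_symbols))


log2(2274) = 11.151
Bracket: 2^11 = 2048 < 2274 <= 2^12 = 4096
So ceil(log2(2274)) = 12

bits = ceil(log2(2274)) = ceil(11.151) = 12 bits


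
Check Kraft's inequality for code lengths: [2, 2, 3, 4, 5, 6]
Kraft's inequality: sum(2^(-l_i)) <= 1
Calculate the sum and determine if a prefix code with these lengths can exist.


Sum = 2^(-2) + 2^(-2) + 2^(-3) + 2^(-4) + 2^(-5) + 2^(-6)
    = 0.25 + 0.25 + 0.125 + 0.0625 + 0.03125 + 0.015625
    = 47/64 = 0.734375
Since 0.734375 <= 1, Kraft's inequality IS satisfied.
A prefix code with these lengths CAN exist.

Kraft sum = 0.734375. Satisfied.


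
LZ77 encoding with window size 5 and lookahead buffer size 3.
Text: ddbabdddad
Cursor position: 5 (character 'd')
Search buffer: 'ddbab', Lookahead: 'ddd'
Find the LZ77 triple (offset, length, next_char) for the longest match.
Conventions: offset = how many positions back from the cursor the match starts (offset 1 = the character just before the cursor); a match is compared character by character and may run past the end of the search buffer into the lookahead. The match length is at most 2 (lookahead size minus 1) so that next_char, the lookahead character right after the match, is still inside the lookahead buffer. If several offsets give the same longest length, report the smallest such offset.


Try each offset into the search buffer:
  offset=1 (pos 4, char 'b'): match length 0
  offset=2 (pos 3, char 'a'): match length 0
  offset=3 (pos 2, char 'b'): match length 0
  offset=4 (pos 1, char 'd'): match length 1
  offset=5 (pos 0, char 'd'): match length 2
Longest match has length 2 at offset 5.
next_char = character at position 5 + 2 = 7 -> 'd'

Best match: offset=5, length=2 (matching 'dd' starting at position 0)
LZ77 triple: (5, 2, 'd')


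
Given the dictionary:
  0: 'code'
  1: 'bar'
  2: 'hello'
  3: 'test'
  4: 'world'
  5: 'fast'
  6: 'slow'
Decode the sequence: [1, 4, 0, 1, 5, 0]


Look up each index in the dictionary:
  1 -> 'bar'
  4 -> 'world'
  0 -> 'code'
  1 -> 'bar'
  5 -> 'fast'
  0 -> 'code'

Decoded: "bar world code bar fast code"


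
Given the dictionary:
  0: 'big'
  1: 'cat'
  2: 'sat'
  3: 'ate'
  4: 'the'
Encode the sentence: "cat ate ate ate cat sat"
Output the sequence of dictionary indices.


Look up each word in the dictionary:
  'cat' -> 1
  'ate' -> 3
  'ate' -> 3
  'ate' -> 3
  'cat' -> 1
  'sat' -> 2

Encoded: [1, 3, 3, 3, 1, 2]


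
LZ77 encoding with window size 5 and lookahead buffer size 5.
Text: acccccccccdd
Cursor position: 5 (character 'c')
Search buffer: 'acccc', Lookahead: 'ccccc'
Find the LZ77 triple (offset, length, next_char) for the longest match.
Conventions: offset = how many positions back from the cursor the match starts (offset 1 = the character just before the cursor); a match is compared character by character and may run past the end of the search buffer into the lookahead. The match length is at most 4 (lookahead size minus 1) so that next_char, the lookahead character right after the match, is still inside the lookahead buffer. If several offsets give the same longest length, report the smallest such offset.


Try each offset into the search buffer:
  offset=1 (pos 4, char 'c'): match length 4
  offset=2 (pos 3, char 'c'): match length 4
  offset=3 (pos 2, char 'c'): match length 4
  offset=4 (pos 1, char 'c'): match length 4
  offset=5 (pos 0, char 'a'): match length 0
Longest match has length 4, found at offsets 1, 2, 3, 4; take the smallest, offset 1.
next_char = character at position 5 + 4 = 9 -> 'c'

Best match: offset=1, length=4 (matching 'cccc' starting at position 4)
LZ77 triple: (1, 4, 'c')


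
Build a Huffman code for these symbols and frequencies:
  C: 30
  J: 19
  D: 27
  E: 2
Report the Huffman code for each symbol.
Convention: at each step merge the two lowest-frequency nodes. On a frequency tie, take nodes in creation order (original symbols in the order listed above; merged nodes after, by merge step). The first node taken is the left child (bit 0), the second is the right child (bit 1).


Huffman tree construction:
Step 1: Merge E(2) + J(19) = 21
Step 2: Merge (E+J)(21) + D(27) = 48
Step 3: Merge C(30) + ((E+J)+D)(48) = 78
Read each symbol's code off the tree from the root (left child = 0, right child = 1).

Codes:
  C: 0 (length 1)
  J: 101 (length 3)
  D: 11 (length 2)
  E: 100 (length 3)
Average code length: 147/78 = 1.8846 bits/symbol


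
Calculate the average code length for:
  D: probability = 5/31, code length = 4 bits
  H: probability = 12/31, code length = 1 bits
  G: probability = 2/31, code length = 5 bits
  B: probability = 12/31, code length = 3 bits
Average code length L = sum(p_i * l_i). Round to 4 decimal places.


Weighted contributions p_i * l_i:
  D: (5/31) * 4 = 20/31
  H: (12/31) * 1 = 12/31
  G: (2/31) * 5 = 10/31
  B: (12/31) * 3 = 36/31
Sum = (20 + 12 + 10 + 36)/31 = 78/31

L = 78/31 = 2.5161 bits/symbol


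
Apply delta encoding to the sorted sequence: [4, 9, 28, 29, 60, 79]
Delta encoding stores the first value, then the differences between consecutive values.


First value: 4
Deltas:
  9 - 4 = 5
  28 - 9 = 19
  29 - 28 = 1
  60 - 29 = 31
  79 - 60 = 19


Delta encoded: [4, 5, 19, 1, 31, 19]


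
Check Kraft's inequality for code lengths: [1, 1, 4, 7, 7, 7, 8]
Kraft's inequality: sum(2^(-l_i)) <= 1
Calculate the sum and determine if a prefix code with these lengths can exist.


Sum = 2^(-1) + 2^(-1) + 2^(-4) + 2^(-7) + 2^(-7) + 2^(-7) + 2^(-8)
    = 0.5 + 0.5 + 0.0625 + 0.0078125 + 0.0078125 + 0.0078125 + 0.00390625
    = 279/256 = 1.08984375
Since 1.08984375 > 1, Kraft's inequality is NOT satisfied.
A prefix code with these lengths CANNOT exist.

Kraft sum = 1.08984375. Not satisfied.


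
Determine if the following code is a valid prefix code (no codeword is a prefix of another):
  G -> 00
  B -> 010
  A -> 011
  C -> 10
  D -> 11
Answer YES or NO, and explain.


Checking each pair (does one codeword prefix another?):
  G='00' vs B='010': no prefix
  G='00' vs A='011': no prefix
  G='00' vs C='10': no prefix
  G='00' vs D='11': no prefix
  B='010' vs G='00': no prefix
  B='010' vs A='011': no prefix
  B='010' vs C='10': no prefix
  B='010' vs D='11': no prefix
  A='011' vs G='00': no prefix
  A='011' vs B='010': no prefix
  A='011' vs C='10': no prefix
  A='011' vs D='11': no prefix
  C='10' vs G='00': no prefix
  C='10' vs B='010': no prefix
  C='10' vs A='011': no prefix
  C='10' vs D='11': no prefix
  D='11' vs G='00': no prefix
  D='11' vs B='010': no prefix
  D='11' vs A='011': no prefix
  D='11' vs C='10': no prefix
No violation found over all pairs.

YES -- this is a valid prefix code. No codeword is a prefix of any other codeword.


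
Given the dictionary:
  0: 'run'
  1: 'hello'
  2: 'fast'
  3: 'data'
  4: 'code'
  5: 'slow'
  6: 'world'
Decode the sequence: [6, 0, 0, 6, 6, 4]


Look up each index in the dictionary:
  6 -> 'world'
  0 -> 'run'
  0 -> 'run'
  6 -> 'world'
  6 -> 'world'
  4 -> 'code'

Decoded: "world run run world world code"


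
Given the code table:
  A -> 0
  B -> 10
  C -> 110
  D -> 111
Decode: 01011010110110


Decoding:
0 -> A
10 -> B
110 -> C
10 -> B
110 -> C
110 -> C


Result: ABCBCC


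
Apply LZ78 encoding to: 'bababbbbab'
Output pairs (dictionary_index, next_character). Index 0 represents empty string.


LZ78 encoding steps:
Dictionary: {0: ''}
Step 1: w='' (idx 0), next='b' -> output (0, 'b'), add 'b' as idx 1
Step 2: w='' (idx 0), next='a' -> output (0, 'a'), add 'a' as idx 2
Step 3: w='b' (idx 1), next='a' -> output (1, 'a'), add 'ba' as idx 3
Step 4: w='b' (idx 1), next='b' -> output (1, 'b'), add 'bb' as idx 4
Step 5: w='bb' (idx 4), next='a' -> output (4, 'a'), add 'bba' as idx 5
Step 6: w='b' (idx 1), end of input -> output (1, '')


Encoded: [(0, 'b'), (0, 'a'), (1, 'a'), (1, 'b'), (4, 'a'), (1, '')]


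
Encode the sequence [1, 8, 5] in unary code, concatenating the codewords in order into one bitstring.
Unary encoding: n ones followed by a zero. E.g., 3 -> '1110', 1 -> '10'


Encode each number as n ones followed by a terminating 0:
  1 -> 10 (2 bits)
  8 -> 111111110 (9 bits)
  5 -> 111110 (6 bits)
Total length = 2 + 9 + 6 = 17 bits.

Unary([1, 8, 5]) = 10111111110111110 (17 bits)


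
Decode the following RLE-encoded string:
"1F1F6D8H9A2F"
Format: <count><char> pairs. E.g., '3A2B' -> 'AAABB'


Expanding each <count><char> pair:
  1F -> 'F'
  1F -> 'F'
  6D -> 'DDDDDD'
  8H -> 'HHHHHHHH'
  9A -> 'AAAAAAAAA'
  2F -> 'FF'

Decoded = FFDDDDDDHHHHHHHHAAAAAAAAAFF


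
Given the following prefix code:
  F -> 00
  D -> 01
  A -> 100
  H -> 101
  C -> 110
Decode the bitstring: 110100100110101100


Decoding step by step:
Bits 110 -> C
Bits 100 -> A
Bits 100 -> A
Bits 110 -> C
Bits 101 -> H
Bits 100 -> A


Decoded message: CAACHA


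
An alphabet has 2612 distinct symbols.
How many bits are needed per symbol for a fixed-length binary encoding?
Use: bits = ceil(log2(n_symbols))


log2(2612) = 11.3509
Bracket: 2^11 = 2048 < 2612 <= 2^12 = 4096
So ceil(log2(2612)) = 12

bits = ceil(log2(2612)) = ceil(11.3509) = 12 bits


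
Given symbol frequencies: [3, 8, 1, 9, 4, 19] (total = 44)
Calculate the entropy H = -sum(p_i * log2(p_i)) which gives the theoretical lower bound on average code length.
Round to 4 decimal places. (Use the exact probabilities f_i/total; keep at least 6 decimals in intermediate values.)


Per-symbol terms -p_i * log2(p_i) with p_i = f_i/44:
  p = 3/44 = 0.068182: log2(p) = -3.874469, -p*log2(p) = 0.264168
  p = 8/44 = 0.181818: log2(p) = -2.459432, -p*log2(p) = 0.447169
  p = 1/44 = 0.022727: log2(p) = -5.459432, -p*log2(p) = 0.124078
  p = 9/44 = 0.204545: log2(p) = -2.289507, -p*log2(p) = 0.468308
  p = 4/44 = 0.090909: log2(p) = -3.459432, -p*log2(p) = 0.314494
  p = 19/44 = 0.431818: log2(p) = -1.211504, -p*log2(p) = 0.523149
H = 0.264168 + 0.447169 + 0.124078 + 0.468308 + 0.314494 + 0.523149 = 2.141366

H = 2.1414 bits/symbol


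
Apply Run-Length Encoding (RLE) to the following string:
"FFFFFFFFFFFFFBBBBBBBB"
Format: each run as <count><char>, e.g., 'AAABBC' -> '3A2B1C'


Scanning runs left to right:
  i=0: run of 'F' x 13 -> '13F'
  i=13: run of 'B' x 8 -> '8B'

RLE = 13F8B


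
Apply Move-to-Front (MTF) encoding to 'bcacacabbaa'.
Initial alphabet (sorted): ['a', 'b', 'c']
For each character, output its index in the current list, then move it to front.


MTF encoding:
'b': index 1 in ['a', 'b', 'c'] -> ['b', 'a', 'c']
'c': index 2 in ['b', 'a', 'c'] -> ['c', 'b', 'a']
'a': index 2 in ['c', 'b', 'a'] -> ['a', 'c', 'b']
'c': index 1 in ['a', 'c', 'b'] -> ['c', 'a', 'b']
'a': index 1 in ['c', 'a', 'b'] -> ['a', 'c', 'b']
'c': index 1 in ['a', 'c', 'b'] -> ['c', 'a', 'b']
'a': index 1 in ['c', 'a', 'b'] -> ['a', 'c', 'b']
'b': index 2 in ['a', 'c', 'b'] -> ['b', 'a', 'c']
'b': index 0 in ['b', 'a', 'c'] -> ['b', 'a', 'c']
'a': index 1 in ['b', 'a', 'c'] -> ['a', 'b', 'c']
'a': index 0 in ['a', 'b', 'c'] -> ['a', 'b', 'c']


Output: [1, 2, 2, 1, 1, 1, 1, 2, 0, 1, 0]


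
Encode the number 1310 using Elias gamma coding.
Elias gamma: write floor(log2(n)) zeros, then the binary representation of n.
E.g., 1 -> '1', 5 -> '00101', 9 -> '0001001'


num_bits = floor(log2(1310)) + 1 = 11
leading_zeros = num_bits - 1 = 10
binary(1310) = 10100011110

Elias gamma(1310) = '0000000000' + '10100011110' = 000000000010100011110 (21 bits)


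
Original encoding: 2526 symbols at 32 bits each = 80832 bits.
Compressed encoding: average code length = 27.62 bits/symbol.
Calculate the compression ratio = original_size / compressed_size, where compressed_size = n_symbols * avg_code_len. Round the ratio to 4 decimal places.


original_size = n_symbols * orig_bits = 2526 * 32 = 80832 bits
compressed_size = n_symbols * avg_code_len = 2526 * 27.62 = 69768.12 bits
ratio = original_size / compressed_size = 80832 / 69768.12 = 1.1586

Compression ratio = 1.1586


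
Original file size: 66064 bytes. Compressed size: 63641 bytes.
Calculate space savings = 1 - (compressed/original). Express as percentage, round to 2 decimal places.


ratio = compressed/original = 63641/66064 = 0.963323
savings = 1 - ratio = 1 - 0.963323 = 0.036677
as a percentage: 0.036677 * 100 = 3.67%

Space savings = 1 - 63641/66064 = 3.67%


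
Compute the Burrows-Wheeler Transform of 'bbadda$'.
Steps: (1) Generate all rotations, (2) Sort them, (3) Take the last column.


Rotations (sorted):
  0: $bbadda -> last char: a
  1: a$bbadd -> last char: d
  2: adda$bb -> last char: b
  3: badda$b -> last char: b
  4: bbadda$ -> last char: $
  5: da$bbad -> last char: d
  6: dda$bba -> last char: a


BWT = adbb$da


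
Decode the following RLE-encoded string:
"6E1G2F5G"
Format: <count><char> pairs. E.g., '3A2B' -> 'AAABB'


Expanding each <count><char> pair:
  6E -> 'EEEEEE'
  1G -> 'G'
  2F -> 'FF'
  5G -> 'GGGGG'

Decoded = EEEEEEGFFGGGGG


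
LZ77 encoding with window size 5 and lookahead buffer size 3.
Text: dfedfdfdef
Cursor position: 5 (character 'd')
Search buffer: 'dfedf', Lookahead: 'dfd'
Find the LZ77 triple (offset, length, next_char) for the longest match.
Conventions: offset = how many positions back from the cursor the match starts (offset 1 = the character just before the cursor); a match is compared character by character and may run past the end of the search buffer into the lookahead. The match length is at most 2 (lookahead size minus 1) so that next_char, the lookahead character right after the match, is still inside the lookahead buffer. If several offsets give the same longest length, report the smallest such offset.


Try each offset into the search buffer:
  offset=1 (pos 4, char 'f'): match length 0
  offset=2 (pos 3, char 'd'): match length 2
  offset=3 (pos 2, char 'e'): match length 0
  offset=4 (pos 1, char 'f'): match length 0
  offset=5 (pos 0, char 'd'): match length 2
Longest match has length 2, found at offsets 2, 5; take the smallest, offset 2.
next_char = character at position 5 + 2 = 7 -> 'd'

Best match: offset=2, length=2 (matching 'df' starting at position 3)
LZ77 triple: (2, 2, 'd')


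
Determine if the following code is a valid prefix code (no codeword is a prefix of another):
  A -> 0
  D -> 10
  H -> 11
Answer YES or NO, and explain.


Checking each pair (does one codeword prefix another?):
  A='0' vs D='10': no prefix
  A='0' vs H='11': no prefix
  D='10' vs A='0': no prefix
  D='10' vs H='11': no prefix
  H='11' vs A='0': no prefix
  H='11' vs D='10': no prefix
No violation found over all pairs.

YES -- this is a valid prefix code. No codeword is a prefix of any other codeword.


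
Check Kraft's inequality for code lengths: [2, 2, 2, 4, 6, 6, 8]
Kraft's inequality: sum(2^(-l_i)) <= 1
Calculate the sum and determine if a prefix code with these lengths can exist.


Sum = 2^(-2) + 2^(-2) + 2^(-2) + 2^(-4) + 2^(-6) + 2^(-6) + 2^(-8)
    = 0.25 + 0.25 + 0.25 + 0.0625 + 0.015625 + 0.015625 + 0.00390625
    = 217/256 = 0.84765625
Since 0.84765625 <= 1, Kraft's inequality IS satisfied.
A prefix code with these lengths CAN exist.

Kraft sum = 0.84765625. Satisfied.


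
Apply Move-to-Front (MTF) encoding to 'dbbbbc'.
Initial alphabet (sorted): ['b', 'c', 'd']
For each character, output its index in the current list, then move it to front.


MTF encoding:
'd': index 2 in ['b', 'c', 'd'] -> ['d', 'b', 'c']
'b': index 1 in ['d', 'b', 'c'] -> ['b', 'd', 'c']
'b': index 0 in ['b', 'd', 'c'] -> ['b', 'd', 'c']
'b': index 0 in ['b', 'd', 'c'] -> ['b', 'd', 'c']
'b': index 0 in ['b', 'd', 'c'] -> ['b', 'd', 'c']
'c': index 2 in ['b', 'd', 'c'] -> ['c', 'b', 'd']


Output: [2, 1, 0, 0, 0, 2]
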